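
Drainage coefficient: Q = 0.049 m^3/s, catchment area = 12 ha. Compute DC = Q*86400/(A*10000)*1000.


DC = Q * 86400 / (A * 10000) * 1000
DC = 0.049 * 86400 / (12 * 10000) * 1000
DC = 4233600.0000 / 120000

35.2800 mm/day


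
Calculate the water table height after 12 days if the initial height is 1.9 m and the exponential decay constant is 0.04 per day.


m = m0 * exp(-k*t)
m = 1.9 * exp(-0.04 * 12)
m = 1.9 * exp(-0.4800)

1.1757 m


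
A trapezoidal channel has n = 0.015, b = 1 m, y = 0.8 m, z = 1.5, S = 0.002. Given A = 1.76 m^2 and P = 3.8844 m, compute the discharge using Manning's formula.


R = A/P = 1.76/3.8844 = 0.453094
Q = (1/0.015) * 1.76 * 0.453094^(2/3) * 0.002^0.5

3.0955 m^3/s


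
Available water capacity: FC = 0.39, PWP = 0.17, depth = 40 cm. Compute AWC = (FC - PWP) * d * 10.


AWC = (FC - PWP) * d * 10
AWC = (0.39 - 0.17) * 40 * 10
AWC = 0.2200 * 40 * 10

88.0000 mm


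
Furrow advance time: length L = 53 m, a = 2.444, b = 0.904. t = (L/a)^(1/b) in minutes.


t = (L/a)^(1/b)
t = (53/2.444)^(1/0.904)
t = 21.685761^(1/0.904)

30.0656 min


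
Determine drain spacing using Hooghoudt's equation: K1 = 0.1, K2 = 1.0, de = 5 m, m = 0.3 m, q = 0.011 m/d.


S^2 = 8*K2*de*m/q + 4*K1*m^2/q
S^2 = 8*1.0*5*0.3/0.011 + 4*0.1*0.3^2/0.011
S = sqrt(1094.1818)

33.0784 m


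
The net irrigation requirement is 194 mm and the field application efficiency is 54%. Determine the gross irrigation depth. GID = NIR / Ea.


Ea = 54% = 0.54
GID = NIR / Ea = 194 / 0.54 = 359.2593 mm

359.2593 mm


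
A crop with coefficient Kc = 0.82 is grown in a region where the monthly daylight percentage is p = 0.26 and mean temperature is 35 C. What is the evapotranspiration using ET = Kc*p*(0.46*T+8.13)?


ET = Kc * p * (0.46*T + 8.13)
ET = 0.82 * 0.26 * (0.46*35 + 8.13)
ET = 0.82 * 0.26 * 24.2300

5.1658 mm/day


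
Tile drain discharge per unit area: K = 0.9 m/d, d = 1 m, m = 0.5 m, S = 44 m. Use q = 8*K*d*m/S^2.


q = 8*K*d*m/S^2
q = 8*0.9*1*0.5/44^2
q = 3.6000 / 1936

0.0019 m/d


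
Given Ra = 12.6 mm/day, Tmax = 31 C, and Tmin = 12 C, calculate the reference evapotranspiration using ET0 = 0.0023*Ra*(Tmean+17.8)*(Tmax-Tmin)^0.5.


Tmean = (Tmax + Tmin)/2 = (31 + 12)/2 = 21.5
ET0 = 0.0023 * 12.6 * (21.5 + 17.8) * sqrt(31 - 12)
ET0 = 0.0023 * 12.6 * 39.3 * 4.358899

4.9644 mm/day


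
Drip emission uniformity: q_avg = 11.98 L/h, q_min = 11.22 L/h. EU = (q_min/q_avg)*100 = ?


EU = (q_min/q_avg)*100 = (11.22/11.98)*100 = 93.6561%

93.6561 %


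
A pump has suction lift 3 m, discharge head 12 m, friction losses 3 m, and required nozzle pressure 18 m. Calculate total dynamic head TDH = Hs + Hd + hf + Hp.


TDH = Hs + Hd + hf + Hp = 3 + 12 + 3 + 18 = 36

36 m


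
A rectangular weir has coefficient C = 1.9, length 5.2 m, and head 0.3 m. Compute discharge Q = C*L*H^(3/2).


Q = C * L * H^(3/2) = 1.9 * 5.2 * 0.3^1.5 = 1.9 * 5.2 * 0.164317

1.6235 m^3/s


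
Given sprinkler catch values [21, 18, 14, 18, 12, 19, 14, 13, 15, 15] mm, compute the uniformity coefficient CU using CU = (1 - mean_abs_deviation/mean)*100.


mean = 15.900000 mm
MAD = 2.480000 mm
CU = (1 - 2.480000/15.900000)*100

84.4025 %


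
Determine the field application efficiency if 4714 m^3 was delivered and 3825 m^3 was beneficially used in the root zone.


Ea = V_root / V_field * 100 = 3825 / 4714 * 100 = 81.1413%

81.1413 %


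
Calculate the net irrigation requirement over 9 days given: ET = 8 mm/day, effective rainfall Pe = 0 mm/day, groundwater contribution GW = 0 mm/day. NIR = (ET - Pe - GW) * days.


Daily deficit = ET - Pe - GW = 8 - 0 - 0 = 8 mm/day
NIR = 8 * 9 = 72 mm

72.0000 mm


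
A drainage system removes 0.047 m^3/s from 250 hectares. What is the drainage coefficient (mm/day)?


DC = Q * 86400 / (A * 10000) * 1000
DC = 0.047 * 86400 / (250 * 10000) * 1000
DC = 4060800.0000 / 2500000

1.6243 mm/day


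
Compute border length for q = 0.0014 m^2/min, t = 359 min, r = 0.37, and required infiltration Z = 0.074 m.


L = q*t/((1+r)*Z)
L = 0.0014*359/((1+0.37)*0.074)
L = 0.5026/0.10138

4.9576 m


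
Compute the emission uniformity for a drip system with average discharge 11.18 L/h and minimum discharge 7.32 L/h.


EU = (q_min/q_avg)*100 = (7.32/11.18)*100 = 65.4741%

65.4741 %


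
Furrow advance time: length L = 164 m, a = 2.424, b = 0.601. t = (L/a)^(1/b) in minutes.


t = (L/a)^(1/b)
t = (164/2.424)^(1/0.601)
t = 67.656766^(1/0.601)

1110.3068 min


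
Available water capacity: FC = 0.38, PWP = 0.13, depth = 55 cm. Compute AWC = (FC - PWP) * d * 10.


AWC = (FC - PWP) * d * 10
AWC = (0.38 - 0.13) * 55 * 10
AWC = 0.2500 * 55 * 10

137.5000 mm


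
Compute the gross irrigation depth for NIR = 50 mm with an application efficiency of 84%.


Ea = 84% = 0.84
GID = NIR / Ea = 50 / 0.84 = 59.5238 mm

59.5238 mm


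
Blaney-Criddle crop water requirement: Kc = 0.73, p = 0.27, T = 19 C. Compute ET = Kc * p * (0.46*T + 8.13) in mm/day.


ET = Kc * p * (0.46*T + 8.13)
ET = 0.73 * 0.27 * (0.46*19 + 8.13)
ET = 0.73 * 0.27 * 16.8700

3.3251 mm/day


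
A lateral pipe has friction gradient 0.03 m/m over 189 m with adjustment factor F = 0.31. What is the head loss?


hf = J * L * F = 0.03 * 189 * 0.31 = 1.7577 m

1.7577 m


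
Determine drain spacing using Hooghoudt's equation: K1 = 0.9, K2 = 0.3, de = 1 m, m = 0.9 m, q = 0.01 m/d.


S^2 = 8*K2*de*m/q + 4*K1*m^2/q
S^2 = 8*0.3*1*0.9/0.01 + 4*0.9*0.9^2/0.01
S = sqrt(507.6000)

22.5300 m


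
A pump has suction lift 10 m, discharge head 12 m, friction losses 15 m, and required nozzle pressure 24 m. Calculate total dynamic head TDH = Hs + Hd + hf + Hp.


TDH = Hs + Hd + hf + Hp = 10 + 12 + 15 + 24 = 61

61 m


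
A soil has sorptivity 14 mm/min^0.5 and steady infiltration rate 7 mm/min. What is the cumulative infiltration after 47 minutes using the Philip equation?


F = S*sqrt(t) + A*t
F = 14*sqrt(47) + 7*47
F = 14*6.855655 + 329

424.9792 mm


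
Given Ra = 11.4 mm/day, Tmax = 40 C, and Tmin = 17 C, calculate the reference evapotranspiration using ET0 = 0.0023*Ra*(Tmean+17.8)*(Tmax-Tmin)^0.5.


Tmean = (Tmax + Tmin)/2 = (40 + 17)/2 = 28.5
ET0 = 0.0023 * 11.4 * (28.5 + 17.8) * sqrt(40 - 17)
ET0 = 0.0023 * 11.4 * 46.3 * 4.795832

5.8221 mm/day


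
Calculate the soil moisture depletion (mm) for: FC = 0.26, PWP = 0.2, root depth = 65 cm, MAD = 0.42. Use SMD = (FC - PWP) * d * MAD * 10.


SMD = (FC - PWP) * d * MAD * 10
SMD = (0.26 - 0.2) * 65 * 0.42 * 10
SMD = 0.0600 * 65 * 0.42 * 10

16.3800 mm


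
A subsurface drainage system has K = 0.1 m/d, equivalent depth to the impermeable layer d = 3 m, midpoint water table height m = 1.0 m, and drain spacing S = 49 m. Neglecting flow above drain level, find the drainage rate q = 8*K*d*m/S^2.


q = 8*K*d*m/S^2
q = 8*0.1*3*1.0/49^2
q = 2.4000 / 2401

9.9958e-04 m/d


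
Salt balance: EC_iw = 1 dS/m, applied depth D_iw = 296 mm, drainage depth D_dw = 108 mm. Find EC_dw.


EC_dw = EC_iw * D_iw / D_dw
EC_dw = 1 * 296 / 108
EC_dw = 296 / 108

2.7407 dS/m


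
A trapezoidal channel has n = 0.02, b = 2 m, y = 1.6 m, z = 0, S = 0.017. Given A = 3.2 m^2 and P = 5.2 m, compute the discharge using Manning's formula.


R = A/P = 3.2/5.2 = 0.615385
Q = (1/0.02) * 3.2 * 0.615385^(2/3) * 0.017^0.5

15.0930 m^3/s


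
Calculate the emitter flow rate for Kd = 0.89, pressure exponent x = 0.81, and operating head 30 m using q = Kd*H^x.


q = Kd * H^x = 0.89 * 30^0.81 = 0.89 * 15.720567

13.9913 L/h


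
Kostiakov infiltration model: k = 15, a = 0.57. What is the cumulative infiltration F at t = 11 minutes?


F = k * t^a = 15 * 11^0.57
F = 15 * 3.922779

58.8417 mm


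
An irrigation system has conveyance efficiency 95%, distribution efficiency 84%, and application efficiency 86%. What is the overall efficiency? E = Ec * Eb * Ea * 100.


Ec = 0.95, Eb = 0.84, Ea = 0.86
E = 0.95 * 0.84 * 0.86 * 100 = 68.6280%

68.6280 %


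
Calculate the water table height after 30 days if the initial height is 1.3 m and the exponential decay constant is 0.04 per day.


m = m0 * exp(-k*t)
m = 1.3 * exp(-0.04 * 30)
m = 1.3 * exp(-1.2000)

0.3916 m


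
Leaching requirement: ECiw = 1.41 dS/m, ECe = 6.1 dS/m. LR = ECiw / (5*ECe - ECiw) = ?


LR = ECiw / (5*ECe - ECiw)
LR = 1.41 / (5*6.1 - 1.41)
LR = 1.41 / 29.0900

0.0485


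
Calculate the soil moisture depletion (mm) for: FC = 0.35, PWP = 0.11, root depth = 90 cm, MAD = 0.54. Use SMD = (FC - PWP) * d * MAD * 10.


SMD = (FC - PWP) * d * MAD * 10
SMD = (0.35 - 0.11) * 90 * 0.54 * 10
SMD = 0.2400 * 90 * 0.54 * 10

116.6400 mm


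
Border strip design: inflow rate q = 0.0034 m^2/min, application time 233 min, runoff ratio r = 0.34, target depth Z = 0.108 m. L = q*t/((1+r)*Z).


L = q*t/((1+r)*Z)
L = 0.0034*233/((1+0.34)*0.108)
L = 0.7922/0.14472

5.4740 m


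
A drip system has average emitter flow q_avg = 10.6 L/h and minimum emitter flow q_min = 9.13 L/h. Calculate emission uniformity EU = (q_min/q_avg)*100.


EU = (q_min/q_avg)*100 = (9.13/10.6)*100 = 86.1321%

86.1321 %


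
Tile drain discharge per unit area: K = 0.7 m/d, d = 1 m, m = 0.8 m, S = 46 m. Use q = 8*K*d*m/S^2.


q = 8*K*d*m/S^2
q = 8*0.7*1*0.8/46^2
q = 4.4800 / 2116

0.0021 m/d


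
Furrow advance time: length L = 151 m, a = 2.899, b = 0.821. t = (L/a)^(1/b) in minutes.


t = (L/a)^(1/b)
t = (151/2.899)^(1/0.821)
t = 52.086927^(1/0.821)

123.3166 min


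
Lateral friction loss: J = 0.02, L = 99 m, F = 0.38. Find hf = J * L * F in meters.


hf = J * L * F = 0.02 * 99 * 0.38 = 0.7524 m

0.7524 m


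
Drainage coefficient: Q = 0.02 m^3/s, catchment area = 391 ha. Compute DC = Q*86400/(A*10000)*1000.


DC = Q * 86400 / (A * 10000) * 1000
DC = 0.02 * 86400 / (391 * 10000) * 1000
DC = 1728000.0000 / 3910000

0.4419 mm/day


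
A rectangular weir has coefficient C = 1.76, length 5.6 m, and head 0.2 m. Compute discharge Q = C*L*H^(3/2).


Q = C * L * H^(3/2) = 1.76 * 5.6 * 0.2^1.5 = 1.76 * 5.6 * 0.089443

0.8816 m^3/s


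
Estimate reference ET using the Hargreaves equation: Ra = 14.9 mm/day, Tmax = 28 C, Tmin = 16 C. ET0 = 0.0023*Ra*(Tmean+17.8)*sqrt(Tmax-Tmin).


Tmean = (Tmax + Tmin)/2 = (28 + 16)/2 = 22.0
ET0 = 0.0023 * 14.9 * (22.0 + 17.8) * sqrt(28 - 16)
ET0 = 0.0023 * 14.9 * 39.8 * 3.464102

4.7248 mm/day


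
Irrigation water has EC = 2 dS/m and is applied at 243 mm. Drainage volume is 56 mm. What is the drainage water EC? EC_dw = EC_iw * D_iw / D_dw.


EC_dw = EC_iw * D_iw / D_dw
EC_dw = 2 * 243 / 56
EC_dw = 486 / 56

8.6786 dS/m


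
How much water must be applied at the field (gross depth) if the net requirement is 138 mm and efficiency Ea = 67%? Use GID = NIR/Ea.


Ea = 67% = 0.67
GID = NIR / Ea = 138 / 0.67 = 205.9701 mm

205.9701 mm


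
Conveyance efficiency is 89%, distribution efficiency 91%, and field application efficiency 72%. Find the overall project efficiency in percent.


Ec = 0.89, Eb = 0.91, Ea = 0.72
E = 0.89 * 0.91 * 0.72 * 100 = 58.3128%

58.3128 %


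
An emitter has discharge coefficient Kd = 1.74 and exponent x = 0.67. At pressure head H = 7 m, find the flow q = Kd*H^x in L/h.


q = Kd * H^x = 1.74 * 7^0.67 = 1.74 * 3.683118

6.4086 L/h


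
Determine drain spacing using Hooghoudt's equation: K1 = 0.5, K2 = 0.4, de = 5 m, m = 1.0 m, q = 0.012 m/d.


S^2 = 8*K2*de*m/q + 4*K1*m^2/q
S^2 = 8*0.4*5*1.0/0.012 + 4*0.5*1.0^2/0.012
S = sqrt(1500.0000)

38.7298 m


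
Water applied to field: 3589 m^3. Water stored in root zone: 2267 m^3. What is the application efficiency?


Ea = V_root / V_field * 100 = 2267 / 3589 * 100 = 63.1652%

63.1652 %


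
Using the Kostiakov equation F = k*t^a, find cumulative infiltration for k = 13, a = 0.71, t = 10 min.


F = k * t^a = 13 * 10^0.71
F = 13 * 5.128614

66.6720 mm


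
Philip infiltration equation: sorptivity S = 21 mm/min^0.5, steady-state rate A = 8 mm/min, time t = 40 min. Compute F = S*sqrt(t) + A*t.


F = S*sqrt(t) + A*t
F = 21*sqrt(40) + 8*40
F = 21*6.324555 + 320

452.8157 mm


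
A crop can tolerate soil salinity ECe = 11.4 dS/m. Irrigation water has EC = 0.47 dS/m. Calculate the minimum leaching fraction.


LR = ECiw / (5*ECe - ECiw)
LR = 0.47 / (5*11.4 - 0.47)
LR = 0.47 / 56.5300

0.0083


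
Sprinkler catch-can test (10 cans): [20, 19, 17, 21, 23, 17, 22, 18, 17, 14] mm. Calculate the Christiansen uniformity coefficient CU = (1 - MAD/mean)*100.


mean = 18.800000 mm
MAD = 2.200000 mm
CU = (1 - 2.200000/18.800000)*100

88.2979 %


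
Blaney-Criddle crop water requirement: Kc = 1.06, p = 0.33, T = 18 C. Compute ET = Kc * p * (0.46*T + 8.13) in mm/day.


ET = Kc * p * (0.46*T + 8.13)
ET = 1.06 * 0.33 * (0.46*18 + 8.13)
ET = 1.06 * 0.33 * 16.4100

5.7402 mm/day


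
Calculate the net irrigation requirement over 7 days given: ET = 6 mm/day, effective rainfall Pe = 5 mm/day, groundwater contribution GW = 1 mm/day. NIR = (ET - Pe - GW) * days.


Daily deficit = ET - Pe - GW = 6 - 5 - 1 = 0 mm/day
NIR = 0 * 7 = 0 mm

0 mm


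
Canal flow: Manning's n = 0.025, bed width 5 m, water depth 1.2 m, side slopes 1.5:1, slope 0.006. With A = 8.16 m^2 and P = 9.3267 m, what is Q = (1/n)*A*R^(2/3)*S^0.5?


R = A/P = 8.16/9.3267 = 0.874908
Q = (1/0.025) * 8.16 * 0.874908^(2/3) * 0.006^0.5

23.1278 m^3/s


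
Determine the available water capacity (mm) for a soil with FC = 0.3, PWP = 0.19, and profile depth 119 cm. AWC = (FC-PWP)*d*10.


AWC = (FC - PWP) * d * 10
AWC = (0.3 - 0.19) * 119 * 10
AWC = 0.1100 * 119 * 10

130.9000 mm


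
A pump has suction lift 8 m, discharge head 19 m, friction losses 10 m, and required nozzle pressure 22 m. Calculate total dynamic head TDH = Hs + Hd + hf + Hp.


TDH = Hs + Hd + hf + Hp = 8 + 19 + 10 + 22 = 59

59 m


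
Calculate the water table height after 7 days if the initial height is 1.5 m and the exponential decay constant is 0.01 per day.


m = m0 * exp(-k*t)
m = 1.5 * exp(-0.01 * 7)
m = 1.5 * exp(-0.0700)

1.3986 m


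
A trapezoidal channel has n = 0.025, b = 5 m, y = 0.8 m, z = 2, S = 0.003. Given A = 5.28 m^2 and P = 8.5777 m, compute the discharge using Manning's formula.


R = A/P = 5.28/8.5777 = 0.615550
Q = (1/0.025) * 5.28 * 0.615550^(2/3) * 0.003^0.5

8.3707 m^3/s


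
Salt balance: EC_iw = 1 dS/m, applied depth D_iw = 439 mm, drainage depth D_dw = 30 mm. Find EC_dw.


EC_dw = EC_iw * D_iw / D_dw
EC_dw = 1 * 439 / 30
EC_dw = 439 / 30

14.6333 dS/m


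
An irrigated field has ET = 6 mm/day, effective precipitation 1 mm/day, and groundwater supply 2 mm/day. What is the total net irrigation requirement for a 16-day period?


Daily deficit = ET - Pe - GW = 6 - 1 - 2 = 3 mm/day
NIR = 3 * 16 = 48 mm

48.0000 mm


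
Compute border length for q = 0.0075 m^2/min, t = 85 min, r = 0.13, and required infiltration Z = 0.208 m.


L = q*t/((1+r)*Z)
L = 0.0075*85/((1+0.13)*0.208)
L = 0.6375/0.23504

2.7123 m


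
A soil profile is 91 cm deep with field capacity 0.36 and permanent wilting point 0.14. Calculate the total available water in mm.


AWC = (FC - PWP) * d * 10
AWC = (0.36 - 0.14) * 91 * 10
AWC = 0.2200 * 91 * 10

200.2000 mm


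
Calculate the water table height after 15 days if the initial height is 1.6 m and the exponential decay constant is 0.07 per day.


m = m0 * exp(-k*t)
m = 1.6 * exp(-0.07 * 15)
m = 1.6 * exp(-1.0500)

0.5599 m


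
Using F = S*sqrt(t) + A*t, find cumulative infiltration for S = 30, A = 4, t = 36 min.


F = S*sqrt(t) + A*t
F = 30*sqrt(36) + 4*36
F = 30*6.000000 + 144

324.0000 mm


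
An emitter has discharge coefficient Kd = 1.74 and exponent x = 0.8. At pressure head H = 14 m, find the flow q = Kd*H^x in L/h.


q = Kd * H^x = 1.74 * 14^0.8 = 1.74 * 8.258524

14.3698 L/h


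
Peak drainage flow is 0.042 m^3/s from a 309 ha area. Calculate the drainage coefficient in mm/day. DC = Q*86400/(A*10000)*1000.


DC = Q * 86400 / (A * 10000) * 1000
DC = 0.042 * 86400 / (309 * 10000) * 1000
DC = 3628800.0000 / 3090000

1.1744 mm/day


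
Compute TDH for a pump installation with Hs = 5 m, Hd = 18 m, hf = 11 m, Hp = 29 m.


TDH = Hs + Hd + hf + Hp = 5 + 18 + 11 + 29 = 63

63 m


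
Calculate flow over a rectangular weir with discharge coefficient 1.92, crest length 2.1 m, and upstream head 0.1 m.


Q = C * L * H^(3/2) = 1.92 * 2.1 * 0.1^1.5 = 1.92 * 2.1 * 0.031623

0.1275 m^3/s


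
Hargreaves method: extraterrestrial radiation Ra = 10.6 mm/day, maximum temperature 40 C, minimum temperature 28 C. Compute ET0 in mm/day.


Tmean = (Tmax + Tmin)/2 = (40 + 28)/2 = 34.0
ET0 = 0.0023 * 10.6 * (34.0 + 17.8) * sqrt(40 - 28)
ET0 = 0.0023 * 10.6 * 51.8 * 3.464102

4.3748 mm/day


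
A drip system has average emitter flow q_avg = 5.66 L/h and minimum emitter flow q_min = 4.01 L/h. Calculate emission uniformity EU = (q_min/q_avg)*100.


EU = (q_min/q_avg)*100 = (4.01/5.66)*100 = 70.8481%

70.8481 %


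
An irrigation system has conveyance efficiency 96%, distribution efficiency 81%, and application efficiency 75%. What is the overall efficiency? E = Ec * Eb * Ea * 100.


Ec = 0.96, Eb = 0.81, Ea = 0.75
E = 0.96 * 0.81 * 0.75 * 100 = 58.3200%

58.3200 %


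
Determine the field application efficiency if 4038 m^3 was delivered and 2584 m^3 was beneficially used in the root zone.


Ea = V_root / V_field * 100 = 2584 / 4038 * 100 = 63.9921%

63.9921 %


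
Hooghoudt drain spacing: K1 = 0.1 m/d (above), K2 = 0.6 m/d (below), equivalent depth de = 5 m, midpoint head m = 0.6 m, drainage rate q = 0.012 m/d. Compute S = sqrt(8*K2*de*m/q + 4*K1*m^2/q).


S^2 = 8*K2*de*m/q + 4*K1*m^2/q
S^2 = 8*0.6*5*0.6/0.012 + 4*0.1*0.6^2/0.012
S = sqrt(1212.0000)

34.8138 m


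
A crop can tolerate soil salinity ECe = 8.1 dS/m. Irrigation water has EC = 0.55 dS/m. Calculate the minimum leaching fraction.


LR = ECiw / (5*ECe - ECiw)
LR = 0.55 / (5*8.1 - 0.55)
LR = 0.55 / 39.9500

0.0138


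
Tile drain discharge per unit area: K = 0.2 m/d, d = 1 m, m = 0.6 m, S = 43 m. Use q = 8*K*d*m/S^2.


q = 8*K*d*m/S^2
q = 8*0.2*1*0.6/43^2
q = 0.9600 / 1849

5.1920e-04 m/d


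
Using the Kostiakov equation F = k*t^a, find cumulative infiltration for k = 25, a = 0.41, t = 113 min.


F = k * t^a = 25 * 113^0.41
F = 25 * 6.946438

173.6609 mm


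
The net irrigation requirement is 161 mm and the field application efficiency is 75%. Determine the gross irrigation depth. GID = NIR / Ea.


Ea = 75% = 0.75
GID = NIR / Ea = 161 / 0.75 = 214.6667 mm

214.6667 mm


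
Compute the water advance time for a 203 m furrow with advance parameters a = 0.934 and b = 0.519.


t = (L/a)^(1/b)
t = (203/0.934)^(1/0.519)
t = 217.344754^(1/0.519)

31854.9976 min


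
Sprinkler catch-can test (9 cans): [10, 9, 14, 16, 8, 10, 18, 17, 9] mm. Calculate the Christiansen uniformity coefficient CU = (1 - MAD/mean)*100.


mean = 12.333333 mm
MAD = 3.481481 mm
CU = (1 - 3.481481/12.333333)*100

71.7718 %


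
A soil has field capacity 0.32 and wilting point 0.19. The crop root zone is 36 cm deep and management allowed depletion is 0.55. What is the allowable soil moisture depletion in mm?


SMD = (FC - PWP) * d * MAD * 10
SMD = (0.32 - 0.19) * 36 * 0.55 * 10
SMD = 0.1300 * 36 * 0.55 * 10

25.7400 mm


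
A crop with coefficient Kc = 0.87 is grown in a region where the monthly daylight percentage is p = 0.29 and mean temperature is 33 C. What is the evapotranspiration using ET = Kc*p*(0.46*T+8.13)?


ET = Kc * p * (0.46*T + 8.13)
ET = 0.87 * 0.29 * (0.46*33 + 8.13)
ET = 0.87 * 0.29 * 23.3100

5.8811 mm/day


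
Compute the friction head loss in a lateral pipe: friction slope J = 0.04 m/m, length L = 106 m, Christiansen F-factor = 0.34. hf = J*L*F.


hf = J * L * F = 0.04 * 106 * 0.34 = 1.4416 m

1.4416 m


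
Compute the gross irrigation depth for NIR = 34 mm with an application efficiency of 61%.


Ea = 61% = 0.61
GID = NIR / Ea = 34 / 0.61 = 55.7377 mm

55.7377 mm


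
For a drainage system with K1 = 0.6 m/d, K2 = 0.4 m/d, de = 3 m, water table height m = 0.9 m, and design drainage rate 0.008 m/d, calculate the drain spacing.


S^2 = 8*K2*de*m/q + 4*K1*m^2/q
S^2 = 8*0.4*3*0.9/0.008 + 4*0.6*0.9^2/0.008
S = sqrt(1323.0000)

36.3731 m


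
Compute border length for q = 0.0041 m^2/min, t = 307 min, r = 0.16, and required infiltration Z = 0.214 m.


L = q*t/((1+r)*Z)
L = 0.0041*307/((1+0.16)*0.214)
L = 1.2587/0.24824

5.0705 m


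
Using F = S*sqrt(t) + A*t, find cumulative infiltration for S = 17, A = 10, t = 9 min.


F = S*sqrt(t) + A*t
F = 17*sqrt(9) + 10*9
F = 17*3.000000 + 90

141.0000 mm


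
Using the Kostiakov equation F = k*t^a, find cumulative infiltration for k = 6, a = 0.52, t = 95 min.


F = k * t^a = 6 * 95^0.52
F = 6 * 10.676190

64.0571 mm


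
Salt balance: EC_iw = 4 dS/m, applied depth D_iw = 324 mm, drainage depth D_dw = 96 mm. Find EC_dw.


EC_dw = EC_iw * D_iw / D_dw
EC_dw = 4 * 324 / 96
EC_dw = 1296 / 96

13.5000 dS/m


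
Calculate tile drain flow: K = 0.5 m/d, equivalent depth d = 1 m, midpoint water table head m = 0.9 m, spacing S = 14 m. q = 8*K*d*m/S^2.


q = 8*K*d*m/S^2
q = 8*0.5*1*0.9/14^2
q = 3.6000 / 196

0.0184 m/d


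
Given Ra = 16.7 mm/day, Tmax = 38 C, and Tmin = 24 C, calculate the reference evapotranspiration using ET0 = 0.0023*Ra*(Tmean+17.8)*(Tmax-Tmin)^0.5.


Tmean = (Tmax + Tmin)/2 = (38 + 24)/2 = 31.0
ET0 = 0.0023 * 16.7 * (31.0 + 17.8) * sqrt(38 - 24)
ET0 = 0.0023 * 16.7 * 48.8 * 3.741657

7.0134 mm/day


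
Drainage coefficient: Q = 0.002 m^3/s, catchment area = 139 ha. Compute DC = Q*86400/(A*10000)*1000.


DC = Q * 86400 / (A * 10000) * 1000
DC = 0.002 * 86400 / (139 * 10000) * 1000
DC = 172800.0000 / 1390000

0.1243 mm/day


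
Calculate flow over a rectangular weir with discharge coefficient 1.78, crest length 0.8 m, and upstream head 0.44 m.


Q = C * L * H^(3/2) = 1.78 * 0.8 * 0.44^1.5 = 1.78 * 0.8 * 0.291863

0.4156 m^3/s


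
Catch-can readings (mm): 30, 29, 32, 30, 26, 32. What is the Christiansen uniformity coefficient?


mean = 29.833333 mm
MAD = 1.555556 mm
CU = (1 - 1.555556/29.833333)*100

94.7858 %


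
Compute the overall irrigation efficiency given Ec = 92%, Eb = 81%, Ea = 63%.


Ec = 0.92, Eb = 0.81, Ea = 0.63
E = 0.92 * 0.81 * 0.63 * 100 = 46.9476%

46.9476 %


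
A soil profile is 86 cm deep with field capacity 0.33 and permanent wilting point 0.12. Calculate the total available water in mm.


AWC = (FC - PWP) * d * 10
AWC = (0.33 - 0.12) * 86 * 10
AWC = 0.2100 * 86 * 10

180.6000 mm


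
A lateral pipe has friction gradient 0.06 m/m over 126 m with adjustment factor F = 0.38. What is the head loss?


hf = J * L * F = 0.06 * 126 * 0.38 = 2.8728 m

2.8728 m


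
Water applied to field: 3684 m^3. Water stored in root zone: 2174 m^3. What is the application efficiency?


Ea = V_root / V_field * 100 = 2174 / 3684 * 100 = 59.0119%

59.0119 %


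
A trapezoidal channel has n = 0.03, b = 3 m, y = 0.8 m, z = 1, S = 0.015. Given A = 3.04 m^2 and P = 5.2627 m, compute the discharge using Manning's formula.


R = A/P = 3.04/5.2627 = 0.577650
Q = (1/0.03) * 3.04 * 0.577650^(2/3) * 0.015^0.5

8.6081 m^3/s


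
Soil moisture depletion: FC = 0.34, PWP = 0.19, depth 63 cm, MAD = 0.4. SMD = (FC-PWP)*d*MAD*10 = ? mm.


SMD = (FC - PWP) * d * MAD * 10
SMD = (0.34 - 0.19) * 63 * 0.4 * 10
SMD = 0.1500 * 63 * 0.4 * 10

37.8000 mm


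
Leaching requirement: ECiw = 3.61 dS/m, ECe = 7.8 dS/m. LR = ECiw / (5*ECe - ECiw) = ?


LR = ECiw / (5*ECe - ECiw)
LR = 3.61 / (5*7.8 - 3.61)
LR = 3.61 / 35.3900

0.1020


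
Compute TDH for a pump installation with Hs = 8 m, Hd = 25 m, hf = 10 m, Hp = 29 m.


TDH = Hs + Hd + hf + Hp = 8 + 25 + 10 + 29 = 72

72 m


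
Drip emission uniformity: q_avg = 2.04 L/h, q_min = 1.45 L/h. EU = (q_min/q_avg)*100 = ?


EU = (q_min/q_avg)*100 = (1.45/2.04)*100 = 71.0784%

71.0784 %


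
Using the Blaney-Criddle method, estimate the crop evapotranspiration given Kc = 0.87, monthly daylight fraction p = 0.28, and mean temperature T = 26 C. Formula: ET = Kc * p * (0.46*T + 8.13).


ET = Kc * p * (0.46*T + 8.13)
ET = 0.87 * 0.28 * (0.46*26 + 8.13)
ET = 0.87 * 0.28 * 20.0900

4.8939 mm/day


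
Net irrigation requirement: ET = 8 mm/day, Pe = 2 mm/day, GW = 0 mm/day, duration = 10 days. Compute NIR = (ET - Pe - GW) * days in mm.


Daily deficit = ET - Pe - GW = 8 - 2 - 0 = 6 mm/day
NIR = 6 * 10 = 60 mm

60.0000 mm


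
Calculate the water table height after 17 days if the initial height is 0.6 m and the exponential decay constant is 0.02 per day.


m = m0 * exp(-k*t)
m = 0.6 * exp(-0.02 * 17)
m = 0.6 * exp(-0.3400)

0.4271 m


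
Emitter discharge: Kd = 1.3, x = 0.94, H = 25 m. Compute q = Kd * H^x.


q = Kd * H^x = 1.3 * 25^0.94 = 1.3 * 20.609317

26.7921 L/h


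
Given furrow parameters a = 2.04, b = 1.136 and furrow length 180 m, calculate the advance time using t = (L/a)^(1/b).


t = (L/a)^(1/b)
t = (180/2.04)^(1/1.136)
t = 88.235294^(1/1.136)

51.6076 min


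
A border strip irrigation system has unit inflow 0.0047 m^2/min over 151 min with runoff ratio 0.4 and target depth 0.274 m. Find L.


L = q*t/((1+r)*Z)
L = 0.0047*151/((1+0.4)*0.274)
L = 0.7097/0.3836

1.8501 m


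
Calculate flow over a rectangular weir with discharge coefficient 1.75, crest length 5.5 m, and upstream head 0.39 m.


Q = C * L * H^(3/2) = 1.75 * 5.5 * 0.39^1.5 = 1.75 * 5.5 * 0.243555

2.3442 m^3/s


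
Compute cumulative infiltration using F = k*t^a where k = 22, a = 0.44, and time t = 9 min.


F = k * t^a = 22 * 9^0.44
F = 22 * 2.629461

57.8481 mm


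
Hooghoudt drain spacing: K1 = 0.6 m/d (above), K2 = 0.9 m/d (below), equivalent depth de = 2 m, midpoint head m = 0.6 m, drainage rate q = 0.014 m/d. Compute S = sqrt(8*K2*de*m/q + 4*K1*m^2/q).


S^2 = 8*K2*de*m/q + 4*K1*m^2/q
S^2 = 8*0.9*2*0.6/0.014 + 4*0.6*0.6^2/0.014
S = sqrt(678.8571)

26.0549 m


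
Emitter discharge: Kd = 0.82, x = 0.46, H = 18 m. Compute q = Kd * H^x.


q = Kd * H^x = 0.82 * 18^0.46 = 0.82 * 3.779422

3.0991 L/h


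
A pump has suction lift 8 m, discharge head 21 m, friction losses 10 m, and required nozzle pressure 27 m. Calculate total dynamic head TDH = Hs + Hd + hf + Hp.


TDH = Hs + Hd + hf + Hp = 8 + 21 + 10 + 27 = 66

66 m


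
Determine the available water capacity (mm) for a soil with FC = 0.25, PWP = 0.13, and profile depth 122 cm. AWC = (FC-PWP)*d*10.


AWC = (FC - PWP) * d * 10
AWC = (0.25 - 0.13) * 122 * 10
AWC = 0.1200 * 122 * 10

146.4000 mm


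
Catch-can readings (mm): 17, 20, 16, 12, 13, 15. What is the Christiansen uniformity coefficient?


mean = 15.500000 mm
MAD = 2.166667 mm
CU = (1 - 2.166667/15.500000)*100

86.0215 %


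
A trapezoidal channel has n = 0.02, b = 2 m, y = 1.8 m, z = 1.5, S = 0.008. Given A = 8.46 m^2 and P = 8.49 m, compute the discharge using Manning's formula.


R = A/P = 8.46/8.49 = 0.996466
Q = (1/0.02) * 8.46 * 0.996466^(2/3) * 0.008^0.5

37.7451 m^3/s


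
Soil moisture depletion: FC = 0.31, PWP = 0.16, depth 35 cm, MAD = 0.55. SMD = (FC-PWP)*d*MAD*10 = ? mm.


SMD = (FC - PWP) * d * MAD * 10
SMD = (0.31 - 0.16) * 35 * 0.55 * 10
SMD = 0.1500 * 35 * 0.55 * 10

28.8750 mm


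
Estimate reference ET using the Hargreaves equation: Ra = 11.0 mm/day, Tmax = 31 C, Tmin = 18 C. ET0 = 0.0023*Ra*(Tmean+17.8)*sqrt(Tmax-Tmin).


Tmean = (Tmax + Tmin)/2 = (31 + 18)/2 = 24.5
ET0 = 0.0023 * 11.0 * (24.5 + 17.8) * sqrt(31 - 18)
ET0 = 0.0023 * 11.0 * 42.3 * 3.605551

3.8586 mm/day


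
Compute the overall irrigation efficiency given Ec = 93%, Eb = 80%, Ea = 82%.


Ec = 0.93, Eb = 0.8, Ea = 0.82
E = 0.93 * 0.8 * 0.82 * 100 = 61.0080%

61.0080 %


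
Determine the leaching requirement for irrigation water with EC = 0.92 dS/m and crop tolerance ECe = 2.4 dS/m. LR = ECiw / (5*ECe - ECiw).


LR = ECiw / (5*ECe - ECiw)
LR = 0.92 / (5*2.4 - 0.92)
LR = 0.92 / 11.0800

0.0830


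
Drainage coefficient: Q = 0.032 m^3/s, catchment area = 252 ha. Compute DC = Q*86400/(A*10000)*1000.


DC = Q * 86400 / (A * 10000) * 1000
DC = 0.032 * 86400 / (252 * 10000) * 1000
DC = 2764800.0000 / 2520000

1.0971 mm/day


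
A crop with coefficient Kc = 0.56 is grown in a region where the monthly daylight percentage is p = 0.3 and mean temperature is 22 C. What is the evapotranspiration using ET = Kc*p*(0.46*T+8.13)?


ET = Kc * p * (0.46*T + 8.13)
ET = 0.56 * 0.3 * (0.46*22 + 8.13)
ET = 0.56 * 0.3 * 18.2500

3.0660 mm/day


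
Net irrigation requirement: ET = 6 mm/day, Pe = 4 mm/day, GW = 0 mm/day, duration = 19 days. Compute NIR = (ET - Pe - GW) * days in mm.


Daily deficit = ET - Pe - GW = 6 - 4 - 0 = 2 mm/day
NIR = 2 * 19 = 38 mm

38.0000 mm


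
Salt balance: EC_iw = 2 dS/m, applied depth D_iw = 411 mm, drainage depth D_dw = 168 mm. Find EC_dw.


EC_dw = EC_iw * D_iw / D_dw
EC_dw = 2 * 411 / 168
EC_dw = 822 / 168

4.8929 dS/m


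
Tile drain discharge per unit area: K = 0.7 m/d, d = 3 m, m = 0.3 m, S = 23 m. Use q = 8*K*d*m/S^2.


q = 8*K*d*m/S^2
q = 8*0.7*3*0.3/23^2
q = 5.0400 / 529

0.0095 m/d


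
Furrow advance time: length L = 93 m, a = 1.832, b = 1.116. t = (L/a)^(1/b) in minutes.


t = (L/a)^(1/b)
t = (93/1.832)^(1/1.116)
t = 50.764192^(1/1.116)

33.7503 min


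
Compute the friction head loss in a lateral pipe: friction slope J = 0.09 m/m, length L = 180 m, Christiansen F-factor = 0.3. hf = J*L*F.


hf = J * L * F = 0.09 * 180 * 0.3 = 4.8600 m

4.8600 m


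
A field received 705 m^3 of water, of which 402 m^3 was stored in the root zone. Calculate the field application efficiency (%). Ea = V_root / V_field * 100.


Ea = V_root / V_field * 100 = 402 / 705 * 100 = 57.0213%

57.0213 %


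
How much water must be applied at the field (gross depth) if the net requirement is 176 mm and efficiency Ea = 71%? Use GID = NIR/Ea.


Ea = 71% = 0.71
GID = NIR / Ea = 176 / 0.71 = 247.8873 mm

247.8873 mm


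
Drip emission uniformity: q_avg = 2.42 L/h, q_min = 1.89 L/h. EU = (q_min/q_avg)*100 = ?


EU = (q_min/q_avg)*100 = (1.89/2.42)*100 = 78.0992%

78.0992 %


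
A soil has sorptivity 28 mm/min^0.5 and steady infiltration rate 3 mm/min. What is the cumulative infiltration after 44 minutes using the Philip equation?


F = S*sqrt(t) + A*t
F = 28*sqrt(44) + 3*44
F = 28*6.633250 + 132

317.7310 mm


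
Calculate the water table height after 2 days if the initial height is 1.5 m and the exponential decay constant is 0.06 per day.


m = m0 * exp(-k*t)
m = 1.5 * exp(-0.06 * 2)
m = 1.5 * exp(-0.1200)

1.3304 m


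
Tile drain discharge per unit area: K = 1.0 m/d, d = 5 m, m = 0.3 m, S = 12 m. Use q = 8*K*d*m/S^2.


q = 8*K*d*m/S^2
q = 8*1.0*5*0.3/12^2
q = 12.0000 / 144

0.0833 m/d


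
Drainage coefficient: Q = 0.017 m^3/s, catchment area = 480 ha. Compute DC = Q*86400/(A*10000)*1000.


DC = Q * 86400 / (A * 10000) * 1000
DC = 0.017 * 86400 / (480 * 10000) * 1000
DC = 1468800.0000 / 4800000

0.3060 mm/day


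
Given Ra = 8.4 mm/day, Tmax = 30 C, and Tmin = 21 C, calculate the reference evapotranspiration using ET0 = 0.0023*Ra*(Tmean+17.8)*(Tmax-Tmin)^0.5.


Tmean = (Tmax + Tmin)/2 = (30 + 21)/2 = 25.5
ET0 = 0.0023 * 8.4 * (25.5 + 17.8) * sqrt(30 - 21)
ET0 = 0.0023 * 8.4 * 43.3 * 3.000000

2.5097 mm/day


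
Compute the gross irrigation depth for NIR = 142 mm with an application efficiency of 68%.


Ea = 68% = 0.68
GID = NIR / Ea = 142 / 0.68 = 208.8235 mm

208.8235 mm


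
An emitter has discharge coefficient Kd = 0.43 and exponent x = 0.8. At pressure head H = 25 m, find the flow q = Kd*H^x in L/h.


q = Kd * H^x = 0.43 * 25^0.8 = 0.43 * 13.132639

5.6470 L/h


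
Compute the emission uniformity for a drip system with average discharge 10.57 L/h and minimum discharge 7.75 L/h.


EU = (q_min/q_avg)*100 = (7.75/10.57)*100 = 73.3207%

73.3207 %


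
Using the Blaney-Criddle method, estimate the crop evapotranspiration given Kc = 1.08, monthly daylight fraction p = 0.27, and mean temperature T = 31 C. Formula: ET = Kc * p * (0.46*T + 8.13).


ET = Kc * p * (0.46*T + 8.13)
ET = 1.08 * 0.27 * (0.46*31 + 8.13)
ET = 1.08 * 0.27 * 22.3900

6.5289 mm/day


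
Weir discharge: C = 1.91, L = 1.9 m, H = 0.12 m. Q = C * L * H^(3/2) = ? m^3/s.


Q = C * L * H^(3/2) = 1.91 * 1.9 * 0.12^1.5 = 1.91 * 1.9 * 0.041569

0.1509 m^3/s


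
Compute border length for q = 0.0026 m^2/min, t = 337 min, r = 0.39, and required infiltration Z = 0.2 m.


L = q*t/((1+r)*Z)
L = 0.0026*337/((1+0.39)*0.2)
L = 0.8762/0.278

3.1518 m


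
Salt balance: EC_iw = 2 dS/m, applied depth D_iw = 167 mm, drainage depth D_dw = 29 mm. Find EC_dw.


EC_dw = EC_iw * D_iw / D_dw
EC_dw = 2 * 167 / 29
EC_dw = 334 / 29

11.5172 dS/m


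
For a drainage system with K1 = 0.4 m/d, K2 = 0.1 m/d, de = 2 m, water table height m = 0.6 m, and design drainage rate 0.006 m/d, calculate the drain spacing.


S^2 = 8*K2*de*m/q + 4*K1*m^2/q
S^2 = 8*0.1*2*0.6/0.006 + 4*0.4*0.6^2/0.006
S = sqrt(256.0000)

16.0000 m


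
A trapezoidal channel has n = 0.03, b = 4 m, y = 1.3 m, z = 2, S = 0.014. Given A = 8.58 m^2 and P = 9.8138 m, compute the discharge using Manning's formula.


R = A/P = 8.58/9.8138 = 0.874279
Q = (1/0.03) * 8.58 * 0.874279^(2/3) * 0.014^0.5

30.9407 m^3/s


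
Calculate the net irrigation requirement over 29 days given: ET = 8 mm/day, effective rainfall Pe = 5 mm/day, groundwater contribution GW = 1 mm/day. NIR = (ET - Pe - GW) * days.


Daily deficit = ET - Pe - GW = 8 - 5 - 1 = 2 mm/day
NIR = 2 * 29 = 58 mm

58.0000 mm


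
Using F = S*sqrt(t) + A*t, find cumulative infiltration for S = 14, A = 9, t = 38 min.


F = S*sqrt(t) + A*t
F = 14*sqrt(38) + 9*38
F = 14*6.164414 + 342

428.3018 mm


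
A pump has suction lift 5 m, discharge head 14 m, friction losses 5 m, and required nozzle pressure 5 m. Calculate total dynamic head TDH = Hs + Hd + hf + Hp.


TDH = Hs + Hd + hf + Hp = 5 + 14 + 5 + 5 = 29

29 m


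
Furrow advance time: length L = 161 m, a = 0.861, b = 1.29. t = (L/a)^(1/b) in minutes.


t = (L/a)^(1/b)
t = (161/0.861)^(1/1.29)
t = 186.991870^(1/1.29)

57.6903 min


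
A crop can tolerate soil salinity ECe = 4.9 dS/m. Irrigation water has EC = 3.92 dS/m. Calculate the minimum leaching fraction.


LR = ECiw / (5*ECe - ECiw)
LR = 3.92 / (5*4.9 - 3.92)
LR = 3.92 / 20.5800

0.1905


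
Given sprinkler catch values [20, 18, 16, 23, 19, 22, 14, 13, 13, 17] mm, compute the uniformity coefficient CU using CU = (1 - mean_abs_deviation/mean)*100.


mean = 17.500000 mm
MAD = 2.900000 mm
CU = (1 - 2.900000/17.500000)*100

83.4286 %


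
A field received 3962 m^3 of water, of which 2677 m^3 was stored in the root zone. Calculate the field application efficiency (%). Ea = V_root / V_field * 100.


Ea = V_root / V_field * 100 = 2677 / 3962 * 100 = 67.5669%

67.5669 %


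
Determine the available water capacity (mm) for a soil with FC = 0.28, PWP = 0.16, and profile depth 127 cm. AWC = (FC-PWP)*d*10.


AWC = (FC - PWP) * d * 10
AWC = (0.28 - 0.16) * 127 * 10
AWC = 0.1200 * 127 * 10

152.4000 mm


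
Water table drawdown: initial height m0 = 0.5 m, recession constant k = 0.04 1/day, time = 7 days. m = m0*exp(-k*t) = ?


m = m0 * exp(-k*t)
m = 0.5 * exp(-0.04 * 7)
m = 0.5 * exp(-0.2800)

0.3779 m


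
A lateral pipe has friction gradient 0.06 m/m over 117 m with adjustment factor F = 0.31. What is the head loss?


hf = J * L * F = 0.06 * 117 * 0.31 = 2.1762 m

2.1762 m


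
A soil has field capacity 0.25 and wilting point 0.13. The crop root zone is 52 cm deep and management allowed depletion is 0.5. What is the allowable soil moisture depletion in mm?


SMD = (FC - PWP) * d * MAD * 10
SMD = (0.25 - 0.13) * 52 * 0.5 * 10
SMD = 0.1200 * 52 * 0.5 * 10

31.2000 mm


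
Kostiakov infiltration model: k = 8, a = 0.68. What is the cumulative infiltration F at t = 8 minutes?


F = k * t^a = 8 * 8^0.68
F = 8 * 4.112455

32.8996 mm


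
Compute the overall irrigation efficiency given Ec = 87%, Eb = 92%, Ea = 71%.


Ec = 0.87, Eb = 0.92, Ea = 0.71
E = 0.87 * 0.92 * 0.71 * 100 = 56.8284%

56.8284 %


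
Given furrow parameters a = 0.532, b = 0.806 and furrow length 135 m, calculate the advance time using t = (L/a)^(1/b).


t = (L/a)^(1/b)
t = (135/0.532)^(1/0.806)
t = 253.759398^(1/0.806)

961.9534 min


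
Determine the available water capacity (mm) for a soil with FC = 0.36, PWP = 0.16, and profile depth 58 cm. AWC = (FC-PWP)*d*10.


AWC = (FC - PWP) * d * 10
AWC = (0.36 - 0.16) * 58 * 10
AWC = 0.2000 * 58 * 10

116.0000 mm


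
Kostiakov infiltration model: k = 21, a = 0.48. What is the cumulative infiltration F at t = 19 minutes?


F = k * t^a = 21 * 19^0.48
F = 21 * 4.109621

86.3020 mm


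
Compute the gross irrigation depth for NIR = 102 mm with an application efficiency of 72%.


Ea = 72% = 0.72
GID = NIR / Ea = 102 / 0.72 = 141.6667 mm

141.6667 mm


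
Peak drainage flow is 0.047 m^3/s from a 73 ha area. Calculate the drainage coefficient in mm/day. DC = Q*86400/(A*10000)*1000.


DC = Q * 86400 / (A * 10000) * 1000
DC = 0.047 * 86400 / (73 * 10000) * 1000
DC = 4060800.0000 / 730000

5.5627 mm/day


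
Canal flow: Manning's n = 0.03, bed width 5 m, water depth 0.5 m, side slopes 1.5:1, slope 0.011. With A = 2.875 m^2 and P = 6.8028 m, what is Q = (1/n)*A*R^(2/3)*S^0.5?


R = A/P = 2.875/6.8028 = 0.422620
Q = (1/0.03) * 2.875 * 0.422620^(2/3) * 0.011^0.5

5.6604 m^3/s


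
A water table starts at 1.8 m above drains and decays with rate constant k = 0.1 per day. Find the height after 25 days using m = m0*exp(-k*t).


m = m0 * exp(-k*t)
m = 1.8 * exp(-0.1 * 25)
m = 1.8 * exp(-2.5000)

0.1478 m


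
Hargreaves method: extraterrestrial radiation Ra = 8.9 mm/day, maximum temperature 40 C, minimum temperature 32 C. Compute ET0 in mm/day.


Tmean = (Tmax + Tmin)/2 = (40 + 32)/2 = 36.0
ET0 = 0.0023 * 8.9 * (36.0 + 17.8) * sqrt(40 - 32)
ET0 = 0.0023 * 8.9 * 53.8 * 2.828427

3.1149 mm/day


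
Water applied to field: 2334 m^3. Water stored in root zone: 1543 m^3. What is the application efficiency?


Ea = V_root / V_field * 100 = 1543 / 2334 * 100 = 66.1097%

66.1097 %


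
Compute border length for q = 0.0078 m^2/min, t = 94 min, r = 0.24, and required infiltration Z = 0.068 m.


L = q*t/((1+r)*Z)
L = 0.0078*94/((1+0.24)*0.068)
L = 0.7332/0.08432

8.6954 m


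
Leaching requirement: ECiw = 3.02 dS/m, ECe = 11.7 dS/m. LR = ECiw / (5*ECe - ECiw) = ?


LR = ECiw / (5*ECe - ECiw)
LR = 3.02 / (5*11.7 - 3.02)
LR = 3.02 / 55.4800

0.0544


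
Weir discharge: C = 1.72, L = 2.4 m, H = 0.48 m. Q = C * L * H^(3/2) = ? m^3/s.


Q = C * L * H^(3/2) = 1.72 * 2.4 * 0.48^1.5 = 1.72 * 2.4 * 0.332554

1.3728 m^3/s


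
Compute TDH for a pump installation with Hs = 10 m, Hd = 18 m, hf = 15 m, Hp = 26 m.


TDH = Hs + Hd + hf + Hp = 10 + 18 + 15 + 26 = 69

69 m


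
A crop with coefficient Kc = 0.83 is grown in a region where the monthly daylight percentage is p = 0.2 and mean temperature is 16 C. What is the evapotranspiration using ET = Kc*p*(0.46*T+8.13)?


ET = Kc * p * (0.46*T + 8.13)
ET = 0.83 * 0.2 * (0.46*16 + 8.13)
ET = 0.83 * 0.2 * 15.4900

2.5713 mm/day


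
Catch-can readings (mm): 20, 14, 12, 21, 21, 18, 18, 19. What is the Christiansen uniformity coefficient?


mean = 17.875000 mm
MAD = 2.437500 mm
CU = (1 - 2.437500/17.875000)*100

86.3636 %


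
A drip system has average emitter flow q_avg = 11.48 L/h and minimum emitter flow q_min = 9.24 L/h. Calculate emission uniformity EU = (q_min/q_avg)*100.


EU = (q_min/q_avg)*100 = (9.24/11.48)*100 = 80.4878%

80.4878 %
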